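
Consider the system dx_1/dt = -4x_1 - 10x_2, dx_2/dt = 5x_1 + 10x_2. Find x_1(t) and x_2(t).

Coefficient matrix A = [[-4, -10], [5, 10]].
Characteristic polynomial det(A - λI) = λ^2 - 6λ + 10 = 0.
Eigenvalues λ = 3 ± i (complex conjugate pair).
For λ=3+i: an eigenvector is (3,-2) - i(-1,1) = (3 + i, -2 - i).
A real fundamental pair from Re and Im of e^((3+i)t)v: X_1 = e^(3t)(cos(t)·(3,-2) + sin(t)·(-1,1)), X_2 = e^(3t)(sin(t)·(3,-2) - cos(t)·(-1,1)).
General solution: K_1X_1 + K_2X_2.

x_1(t) = -K_1e^(3t)sin(t) + 3K_1e^(3t)cos(t) + 3K_2e^(3t)sin(t) + K_2e^(3t)cos(t), x_2(t) = K_1e^(3t)sin(t) - 2K_1e^(3t)cos(t) - 2K_2e^(3t)sin(t) - K_2e^(3t)cos(t)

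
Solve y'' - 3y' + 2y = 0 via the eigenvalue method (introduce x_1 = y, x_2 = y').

Let x_1 = y, x_2 = y'. Then x_1' = x_2 and x_2' = -2x_1 + 3x_2.
A = [[0,1],[-2,3]]; det(A-λI) = λ^2 - 3λ + 2.
Eigenvalues λ = 2, 1 with eigenvectors (1,2), (1,1).

y(t) = C_1e^(2t) + C_2e^(t)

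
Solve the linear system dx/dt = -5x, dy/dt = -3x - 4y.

Coefficient matrix A = [[-5, 0], [-3, -4]].
Characteristic polynomial det(A - λI) = λ^2 + 9λ + 20 = 0.
Eigenvalues λ = -5, -4.
For λ=-5: (A-λI) row 2 is [-3, 1], so an eigenvector is (1, 3).
For λ=-4: (A-λI) row 1 is [-1, 0], so an eigenvector is (0, 1).
General solution: c_1e^(-5t)(1,3) + c_2e^(-4t)(0,1).

x(t) = c_1e^(-5t), y(t) = 3c_1e^(-5t) + c_2e^(-4t)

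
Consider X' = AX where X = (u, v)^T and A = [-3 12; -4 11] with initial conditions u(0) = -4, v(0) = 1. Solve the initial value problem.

u(t) = 18e^(5t) - 22e^(3t), v(t) = 12e^(5t) - 11e^(3t)

Coefficient matrix A = [[-3, 12], [-4, 11]].
Characteristic polynomial det(A - λI) = λ^2 - 8λ + 15 = 0.
Eigenvalues λ = 5, 3.
For λ=5: (A-λI) row 1 is [-8, 12], so an eigenvector is (3, 2).
For λ=3: (A-λI) row 1 is [-6, 12], so an eigenvector is (2, 1).
General solution: c_1e^(5t)(3,2) + c_2e^(3t)(2,1).
Applying u(0)=-4, v(0)=1 gives c_1=6, c_2=-11.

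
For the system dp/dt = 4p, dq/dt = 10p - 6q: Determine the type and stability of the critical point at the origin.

saddle

A = [[4,0],[10,-6]]; det(A-λI) = λ^2 + 2λ - 24.
λ = -6, 4: opposite signs.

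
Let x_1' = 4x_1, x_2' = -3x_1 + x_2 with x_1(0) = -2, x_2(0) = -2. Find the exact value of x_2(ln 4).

496

A = [[4,0],[-3,1]]; eigenvalues λ = 1, 4.
Eigenvectors: (0,1) for λ=1, (-1,1) for λ=4.
From the initial condition, c_1 = -4, c_2 = 2.
x_2(ln 4) = (-4)(4^1)(1) + (2)(4^4)(1) = 496.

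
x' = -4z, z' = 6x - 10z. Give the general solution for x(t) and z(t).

Coefficient matrix A = [[0, -4], [6, -10]].
Characteristic polynomial det(A - λI) = λ^2 + 10λ + 24 = 0.
Eigenvalues λ = -4, -6.
For λ=-4: (A-λI) row 1 is [4, -4], so an eigenvector is (-1, -1).
For λ=-6: (A-λI) row 1 is [6, -4], so an eigenvector is (2, 3).
General solution: K_1e^(-4t)(-1,-1) + K_2e^(-6t)(2,3).

x(t) = -K_1e^(-4t) + 2K_2e^(-6t), z(t) = -K_1e^(-4t) + 3K_2e^(-6t)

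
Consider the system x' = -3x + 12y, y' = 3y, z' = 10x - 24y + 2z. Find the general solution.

x(t) = K_1e^(-3t) + 2K_2e^(3t), y(t) = K_2e^(3t), z(t) = -2K_1e^(-3t) - 4K_2e^(3t) + K_3e^(2t)

Coefficient matrix A = [[-3, 12, 0], [0, 3, 0], [10, -24, 2]].
det(A - λI) = 0 gives eigenvalues λ = -3, 3, 2.
For λ=-3: eigenvector (1,0,-2).
For λ=3: eigenvector (2,1,-4).
For λ=2: eigenvector (0,0,1).
General solution: K_1e^(-3t)(1,0,-2) + K_2e^(3t)(2,1,-4) + K_3e^(2t)(0,0,1).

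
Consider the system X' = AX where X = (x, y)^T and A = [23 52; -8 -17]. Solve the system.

Coefficient matrix A = [[23, 52], [-8, -17]].
Characteristic polynomial det(A - λI) = λ^2 - 6λ + 25 = 0.
Eigenvalues λ = 3 ± 4i (complex conjugate pair).
For λ=3+4i: an eigenvector is (2,-1) - i(-3,1) = (2 + 3i, -1 - i).
A real fundamental pair from Re and Im of e^((3+4i)t)v: X_1 = e^(3t)(cos(4t)·(2,-1) + sin(4t)·(-3,1)), X_2 = e^(3t)(sin(4t)·(2,-1) - cos(4t)·(-3,1)).
General solution: K_1X_1 + K_2X_2.

x(t) = -3K_1e^(3t)sin(4t) + 2K_1e^(3t)cos(4t) + 2K_2e^(3t)sin(4t) + 3K_2e^(3t)cos(4t), y(t) = K_1e^(3t)sin(4t) - K_1e^(3t)cos(4t) - K_2e^(3t)sin(4t) - K_2e^(3t)cos(4t)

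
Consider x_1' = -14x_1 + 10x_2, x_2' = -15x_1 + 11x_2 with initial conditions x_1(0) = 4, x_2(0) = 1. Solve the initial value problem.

Coefficient matrix A = [[-14, 10], [-15, 11]].
Characteristic polynomial det(A - λI) = λ^2 + 3λ - 4 = 0.
Eigenvalues λ = 1, -4.
For λ=1: (A-λI) row 1 is [-15, 10], so an eigenvector is (-2, -3).
For λ=-4: (A-λI) row 1 is [-10, 10], so an eigenvector is (1, 1).
General solution: c_1e^(t)(-2,-3) + c_2e^(-4t)(1,1).
Applying x_1(0)=4, x_2(0)=1 gives c_1=3, c_2=10.

x_1(t) = -6e^(t) + 10e^(-4t), x_2(t) = -9e^(t) + 10e^(-4t)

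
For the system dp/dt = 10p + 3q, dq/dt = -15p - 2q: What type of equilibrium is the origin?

A = [[10,3],[-15,-2]]; det(A-λI) = λ^2 - 8λ + 25.
λ = 4 ± 3i: positive real part.

unstable spiral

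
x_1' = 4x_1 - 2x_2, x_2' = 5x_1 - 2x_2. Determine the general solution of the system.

Coefficient matrix A = [[4, -2], [5, -2]].
Characteristic polynomial det(A - λI) = λ^2 - 2λ + 2 = 0.
Eigenvalues λ = 1 ± i (complex conjugate pair).
For λ=1+i: an eigenvector is (1,1) - i(1,2) = (1 - i, 1 - 2i).
A real fundamental pair from Re and Im of e^((1+i)t)v: X_1 = e^(t)(cos(t)·(1,1) + sin(t)·(1,2)), X_2 = e^(t)(sin(t)·(1,1) - cos(t)·(1,2)).
General solution: K_1X_1 + K_2X_2.

x_1(t) = K_1e^(t)sin(t) + K_1e^(t)cos(t) + K_2e^(t)sin(t) - K_2e^(t)cos(t), x_2(t) = 2K_1e^(t)sin(t) + K_1e^(t)cos(t) + K_2e^(t)sin(t) - 2K_2e^(t)cos(t)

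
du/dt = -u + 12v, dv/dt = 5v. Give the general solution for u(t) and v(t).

u(t) = 2c_1e^(5t) + c_2e^(-t), v(t) = c_1e^(5t)

Coefficient matrix A = [[-1, 12], [0, 5]].
Characteristic polynomial det(A - λI) = λ^2 - 4λ - 5 = 0.
Eigenvalues λ = 5, -1.
For λ=5: (A-λI) row 1 is [-6, 12], so an eigenvector is (2, 1).
For λ=-1: (A-λI) row 1 is [0, 12], so an eigenvector is (1, 0).
General solution: c_1e^(5t)(2,1) + c_2e^(-t)(1,0).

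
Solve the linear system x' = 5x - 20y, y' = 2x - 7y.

x(t) = 3K_1e^(-t)sin(2t) + K_1e^(-t)cos(2t) + K_2e^(-t)sin(2t) - 3K_2e^(-t)cos(2t), y(t) = K_1e^(-t)sin(2t) - K_2e^(-t)cos(2t)

Coefficient matrix A = [[5, -20], [2, -7]].
Characteristic polynomial det(A - λI) = λ^2 + 2λ + 5 = 0.
Eigenvalues λ = -1 ± 2i (complex conjugate pair).
For λ=-1+2i: an eigenvector is (1,0) - i(3,1) = (1 - 3i, 0 - i).
A real fundamental pair from Re and Im of e^((-1+2i)t)v: X_1 = e^(-t)(cos(2t)·(1,0) + sin(2t)·(3,1)), X_2 = e^(-t)(sin(2t)·(1,0) - cos(2t)·(3,1)).
General solution: K_1X_1 + K_2X_2.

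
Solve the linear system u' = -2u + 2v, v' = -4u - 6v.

u(t) = -C_1e^(-4t)cos(2t) - C_2e^(-4t)sin(2t), v(t) = C_1e^(-4t)sin(2t) + C_1e^(-4t)cos(2t) + C_2e^(-4t)sin(2t) - C_2e^(-4t)cos(2t)

Coefficient matrix A = [[-2, 2], [-4, -6]].
Characteristic polynomial det(A - λI) = λ^2 + 8λ + 20 = 0.
Eigenvalues λ = -4 ± 2i (complex conjugate pair).
For λ=-4+2i: an eigenvector is (-1,1) - i(0,1) = (-1, 1 - i).
A real fundamental pair from Re and Im of e^((-4+2i)t)v: X_1 = e^(-4t)(cos(2t)·(-1,1) + sin(2t)·(0,1)), X_2 = e^(-4t)(sin(2t)·(-1,1) - cos(2t)·(0,1)).
General solution: C_1X_1 + C_2X_2.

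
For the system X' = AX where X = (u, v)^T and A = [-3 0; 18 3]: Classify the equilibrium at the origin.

A = [[-3,0],[18,3]]; det(A-λI) = λ^2 - 9.
λ = 3, -3: opposite signs.

saddle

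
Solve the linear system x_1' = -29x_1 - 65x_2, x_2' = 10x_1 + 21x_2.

Coefficient matrix A = [[-29, -65], [10, 21]].
Characteristic polynomial det(A - λI) = λ^2 + 8λ + 41 = 0.
Eigenvalues λ = -4 ± 5i (complex conjugate pair).
For λ=-4+5i: an eigenvector is (-3,1) - i(2,-1) = (-3 - 2i, 1 + i).
A real fundamental pair from Re and Im of e^((-4+5i)t)v: X_1 = e^(-4t)(cos(5t)·(-3,1) + sin(5t)·(2,-1)), X_2 = e^(-4t)(sin(5t)·(-3,1) - cos(5t)·(2,-1)).
General solution: K_1X_1 + K_2X_2.

x_1(t) = 2K_1e^(-4t)sin(5t) - 3K_1e^(-4t)cos(5t) - 3K_2e^(-4t)sin(5t) - 2K_2e^(-4t)cos(5t), x_2(t) = -K_1e^(-4t)sin(5t) + K_1e^(-4t)cos(5t) + K_2e^(-4t)sin(5t) + K_2e^(-4t)cos(5t)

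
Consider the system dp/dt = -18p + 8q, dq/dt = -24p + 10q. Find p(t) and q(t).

Coefficient matrix A = [[-18, 8], [-24, 10]].
Characteristic polynomial det(A - λI) = λ^2 + 8λ + 12 = 0.
Eigenvalues λ = -6, -2.
For λ=-6: (A-λI) row 1 is [-12, 8], so an eigenvector is (2, 3).
For λ=-2: (A-λI) row 1 is [-16, 8], so an eigenvector is (-1, -2).
General solution: c_1e^(-6t)(2,3) + c_2e^(-2t)(-1,-2).

p(t) = 2c_1e^(-6t) - c_2e^(-2t), q(t) = 3c_1e^(-6t) - 2c_2e^(-2t)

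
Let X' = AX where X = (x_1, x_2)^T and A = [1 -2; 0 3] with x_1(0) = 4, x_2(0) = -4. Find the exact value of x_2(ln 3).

-108

A = [[1,-2],[0,3]]; eigenvalues λ = 3, 1.
Eigenvectors: (1,-1) for λ=3, (-1,0) for λ=1.
From the initial condition, c_1 = 4, c_2 = 0.
x_2(ln 3) = (4)(3^3)(-1) + (0)(3^1)(0) = -108.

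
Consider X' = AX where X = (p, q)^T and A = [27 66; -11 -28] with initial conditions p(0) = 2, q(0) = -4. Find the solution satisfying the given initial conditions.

Coefficient matrix A = [[27, 66], [-11, -28]].
Characteristic polynomial det(A - λI) = λ^2 + λ - 30 = 0.
Eigenvalues λ = 5, -6.
For λ=5: (A-λI) row 1 is [22, 66], so an eigenvector is (3, -1).
For λ=-6: (A-λI) row 1 is [33, 66], so an eigenvector is (-2, 1).
General solution: C_1e^(5t)(3,-1) + C_2e^(-6t)(-2,1).
Applying p(0)=2, q(0)=-4 gives C_1=-6, C_2=-10.

p(t) = -18e^(5t) + 20e^(-6t), q(t) = 6e^(5t) - 10e^(-6t)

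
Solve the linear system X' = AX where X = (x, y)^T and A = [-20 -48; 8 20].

x(t) = -3C_1e^(-4t) + 2C_2e^(4t), y(t) = C_1e^(-4t) - C_2e^(4t)

Coefficient matrix A = [[-20, -48], [8, 20]].
Characteristic polynomial det(A - λI) = λ^2 - 16 = 0.
Eigenvalues λ = -4, 4.
For λ=-4: (A-λI) row 1 is [-16, -48], so an eigenvector is (-3, 1).
For λ=4: (A-λI) row 1 is [-24, -48], so an eigenvector is (2, -1).
General solution: C_1e^(-4t)(-3,1) + C_2e^(4t)(2,-1).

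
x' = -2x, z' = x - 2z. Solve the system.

Coefficient matrix A = [[-2, 0], [1, -2]].
Characteristic polynomial det(A - λI) = λ^2 + 4λ + 4 = 0.
Single eigenvalue λ = -2 with algebraic multiplicity 2.
Eigenvector v = (0,-1); generalized eigenvector w with (A-λI)w=v is (-1,1).
General solution: e^(-2t)[K_1·v + K_2·(t·v + w)].

x(t) = -K_2e^(-2t), z(t) = -K_1e^(-2t) - K_2te^(-2t) + K_2e^(-2t)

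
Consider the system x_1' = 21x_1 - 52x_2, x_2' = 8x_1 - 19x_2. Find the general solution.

x_1(t) = -3K_1e^(t)sin(4t) + 2K_1e^(t)cos(4t) + 2K_2e^(t)sin(4t) + 3K_2e^(t)cos(4t), x_2(t) = -K_1e^(t)sin(4t) + K_1e^(t)cos(4t) + K_2e^(t)sin(4t) + K_2e^(t)cos(4t)

Coefficient matrix A = [[21, -52], [8, -19]].
Characteristic polynomial det(A - λI) = λ^2 - 2λ + 17 = 0.
Eigenvalues λ = 1 ± 4i (complex conjugate pair).
For λ=1+4i: an eigenvector is (2,1) - i(-3,-1) = (2 + 3i, 1 + i).
A real fundamental pair from Re and Im of e^((1+4i)t)v: X_1 = e^(t)(cos(4t)·(2,1) + sin(4t)·(-3,-1)), X_2 = e^(t)(sin(4t)·(2,1) - cos(4t)·(-3,-1)).
General solution: K_1X_1 + K_2X_2.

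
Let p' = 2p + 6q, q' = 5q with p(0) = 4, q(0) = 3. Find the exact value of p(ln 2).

184

A = [[2,6],[0,5]]; eigenvalues λ = 2, 5.
Eigenvectors: (1,0) for λ=2, (2,1) for λ=5.
From the initial condition, c_1 = -2, c_2 = 3.
p(ln 2) = (-2)(2^2)(1) + (3)(2^5)(2) = 184.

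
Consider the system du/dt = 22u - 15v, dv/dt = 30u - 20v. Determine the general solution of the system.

Coefficient matrix A = [[22, -15], [30, -20]].
Characteristic polynomial det(A - λI) = λ^2 - 2λ + 10 = 0.
Eigenvalues λ = 1 ± 3i (complex conjugate pair).
For λ=1+3i: an eigenvector is (2,3) - i(-1,-1) = (2 + i, 3 + i).
A real fundamental pair from Re and Im of e^((1+3i)t)v: X_1 = e^(t)(cos(3t)·(2,3) + sin(3t)·(-1,-1)), X_2 = e^(t)(sin(3t)·(2,3) - cos(3t)·(-1,-1)).
General solution: c_1X_1 + c_2X_2.

u(t) = -c_1e^(t)sin(3t) + 2c_1e^(t)cos(3t) + 2c_2e^(t)sin(3t) + c_2e^(t)cos(3t), v(t) = -c_1e^(t)sin(3t) + 3c_1e^(t)cos(3t) + 3c_2e^(t)sin(3t) + c_2e^(t)cos(3t)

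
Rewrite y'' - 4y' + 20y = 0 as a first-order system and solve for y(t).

Let x_1 = y, x_2 = y'. Then x_1' = x_2 and x_2' = -20x_1 + 4x_2.
A = [[0,1],[-20,4]]; det(A-λI) = λ^2 - 4λ + 20.
Eigenvalues λ = 2 ± 4i.

y(t) = c_1e^(2t)cos(4t) + c_2e^(2t)sin(4t)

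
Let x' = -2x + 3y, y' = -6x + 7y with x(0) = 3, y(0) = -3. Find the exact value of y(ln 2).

-174

A = [[-2,3],[-6,7]]; eigenvalues λ = 1, 4.
Eigenvectors: (-1,-1) for λ=1, (-1,-2) for λ=4.
From the initial condition, c_1 = -9, c_2 = 6.
y(ln 2) = (-9)(2^1)(-1) + (6)(2^4)(-2) = -174.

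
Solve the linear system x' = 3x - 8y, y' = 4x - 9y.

Coefficient matrix A = [[3, -8], [4, -9]].
Characteristic polynomial det(A - λI) = λ^2 + 6λ + 5 = 0.
Eigenvalues λ = -1, -5.
For λ=-1: (A-λI) row 1 is [4, -8], so an eigenvector is (-2, -1).
For λ=-5: (A-λI) row 1 is [8, -8], so an eigenvector is (-1, -1).
General solution: K_1e^(-t)(-2,-1) + K_2e^(-5t)(-1,-1).

x(t) = -2K_1e^(-t) - K_2e^(-5t), y(t) = -K_1e^(-t) - K_2e^(-5t)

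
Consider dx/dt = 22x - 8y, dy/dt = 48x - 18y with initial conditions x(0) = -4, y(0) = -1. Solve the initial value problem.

Coefficient matrix A = [[22, -8], [48, -18]].
Characteristic polynomial det(A - λI) = λ^2 - 4λ - 12 = 0.
Eigenvalues λ = 6, -2.
For λ=6: (A-λI) row 1 is [16, -8], so an eigenvector is (1, 2).
For λ=-2: (A-λI) row 1 is [24, -8], so an eigenvector is (1, 3).
General solution: K_1e^(6t)(1,2) + K_2e^(-2t)(1,3).
Applying x(0)=-4, y(0)=-1 gives K_1=-11, K_2=7.

x(t) = -11e^(6t) + 7e^(-2t), y(t) = -22e^(6t) + 21e^(-2t)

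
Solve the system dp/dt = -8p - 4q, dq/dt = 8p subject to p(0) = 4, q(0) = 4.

p(t) = -8e^(-4t)sin(4t) + 4e^(-4t)cos(4t), q(t) = 12e^(-4t)sin(4t) + 4e^(-4t)cos(4t)

Coefficient matrix A = [[-8, -4], [8, 0]].
Characteristic polynomial det(A - λI) = λ^2 + 8λ + 32 = 0.
Eigenvalues λ = -4 ± 4i (complex conjugate pair).
For λ=-4+4i: an eigenvector is (-1,1) - i(0,-1) = (-1, 1 + i).
A real fundamental pair from Re and Im of e^((-4+4i)t)v: X_1 = e^(-4t)(cos(4t)·(-1,1) + sin(4t)·(0,-1)), X_2 = e^(-4t)(sin(4t)·(-1,1) - cos(4t)·(0,-1)).
General solution: C_1X_1 + C_2X_2.
Applying p(0)=4, q(0)=4 gives C_1=-4, C_2=8.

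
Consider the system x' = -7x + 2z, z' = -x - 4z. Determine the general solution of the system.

x(t) = -K_1e^(-5t) - 2K_2e^(-6t), z(t) = -K_1e^(-5t) - K_2e^(-6t)

Coefficient matrix A = [[-7, 2], [-1, -4]].
Characteristic polynomial det(A - λI) = λ^2 + 11λ + 30 = 0.
Eigenvalues λ = -5, -6.
For λ=-5: (A-λI) row 1 is [-2, 2], so an eigenvector is (-1, -1).
For λ=-6: (A-λI) row 1 is [-1, 2], so an eigenvector is (-2, -1).
General solution: K_1e^(-5t)(-1,-1) + K_2e^(-6t)(-2,-1).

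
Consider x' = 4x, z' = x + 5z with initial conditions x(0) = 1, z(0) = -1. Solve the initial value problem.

x(t) = e^(4t), z(t) = -e^(4t)

Coefficient matrix A = [[4, 0], [1, 5]].
Characteristic polynomial det(A - λI) = λ^2 - 9λ + 20 = 0.
Eigenvalues λ = 5, 4.
For λ=5: (A-λI) row 1 is [-1, 0], so an eigenvector is (0, -1).
For λ=4: (A-λI) row 2 is [1, 1], so an eigenvector is (1, -1).
General solution: c_1e^(5t)(0,-1) + c_2e^(4t)(1,-1).
Applying x(0)=1, z(0)=-1 gives c_1=0, c_2=1.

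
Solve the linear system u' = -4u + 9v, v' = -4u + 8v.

u(t) = -3C_1e^(2t) - 3C_2te^(2t) + 2C_2e^(2t), v(t) = -2C_1e^(2t) - 2C_2te^(2t) + C_2e^(2t)

Coefficient matrix A = [[-4, 9], [-4, 8]].
Characteristic polynomial det(A - λI) = λ^2 - 4λ + 4 = 0.
Single eigenvalue λ = 2 with algebraic multiplicity 2.
Eigenvector v = (-3,-2); generalized eigenvector w with (A-λI)w=v is (2,1).
General solution: e^(2t)[C_1·v + C_2·(t·v + w)].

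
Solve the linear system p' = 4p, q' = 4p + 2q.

Coefficient matrix A = [[4, 0], [4, 2]].
Characteristic polynomial det(A - λI) = λ^2 - 6λ + 8 = 0.
Eigenvalues λ = 4, 2.
For λ=4: (A-λI) row 2 is [4, -2], so an eigenvector is (1, 2).
For λ=2: (A-λI) row 1 is [2, 0], so an eigenvector is (0, 1).
General solution: C_1e^(4t)(1,2) + C_2e^(2t)(0,1).

p(t) = C_1e^(4t), q(t) = 2C_1e^(4t) + C_2e^(2t)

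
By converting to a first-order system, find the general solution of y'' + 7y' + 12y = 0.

y(t) = c_1e^(-4t) + c_2e^(-3t)

Let x_1 = y, x_2 = y'. Then x_1' = x_2 and x_2' = -12x_1 - 7x_2.
A = [[0,1],[-12,-7]]; det(A-λI) = λ^2 + 7λ + 12.
Eigenvalues λ = -4, -3 with eigenvectors (1,-4), (1,-3).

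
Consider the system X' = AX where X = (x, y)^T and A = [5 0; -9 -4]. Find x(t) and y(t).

Coefficient matrix A = [[5, 0], [-9, -4]].
Characteristic polynomial det(A - λI) = λ^2 - λ - 20 = 0.
Eigenvalues λ = -4, 5.
For λ=-4: (A-λI) row 1 is [9, 0], so an eigenvector is (0, -1).
For λ=5: (A-λI) row 2 is [-9, -9], so an eigenvector is (1, -1).
General solution: K_1e^(-4t)(0,-1) + K_2e^(5t)(1,-1).

x(t) = K_2e^(5t), y(t) = -K_1e^(-4t) - K_2e^(5t)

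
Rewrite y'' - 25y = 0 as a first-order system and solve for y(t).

y(t) = c_1e^(-5t) + c_2e^(5t)

Let x_1 = y, x_2 = y'. Then x_1' = x_2 and x_2' = 25x_1.
A = [[0,1],[25,0]]; det(A-λI) = λ^2 - 25.
Eigenvalues λ = -5, 5 with eigenvectors (1,-5), (1,5).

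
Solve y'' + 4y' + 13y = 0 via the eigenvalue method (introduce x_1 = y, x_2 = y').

y(t) = K_1e^(-2t)cos(3t) + K_2e^(-2t)sin(3t)

Let x_1 = y, x_2 = y'. Then x_1' = x_2 and x_2' = -13x_1 - 4x_2.
A = [[0,1],[-13,-4]]; det(A-λI) = λ^2 + 4λ + 13.
Eigenvalues λ = -2 ± 3i.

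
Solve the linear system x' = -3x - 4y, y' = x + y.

Coefficient matrix A = [[-3, -4], [1, 1]].
Characteristic polynomial det(A - λI) = λ^2 + 2λ + 1 = 0.
Single eigenvalue λ = -1 with algebraic multiplicity 2.
Eigenvector v = (-2,1); generalized eigenvector w with (A-λI)w=v is (3,-1).
General solution: e^(-t)[c_1·v + c_2·(t·v + w)].

x(t) = -2c_1e^(-t) - 2c_2te^(-t) + 3c_2e^(-t), y(t) = c_1e^(-t) + c_2te^(-t) - c_2e^(-t)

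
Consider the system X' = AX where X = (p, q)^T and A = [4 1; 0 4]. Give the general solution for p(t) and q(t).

p(t) = -K_1e^(4t) - K_2te^(4t) - 2K_2e^(4t), q(t) = -K_2e^(4t)

Coefficient matrix A = [[4, 1], [0, 4]].
Characteristic polynomial det(A - λI) = λ^2 - 8λ + 16 = 0.
Single eigenvalue λ = 4 with algebraic multiplicity 2.
Eigenvector v = (-1,0); generalized eigenvector w with (A-λI)w=v is (-2,-1).
General solution: e^(4t)[K_1·v + K_2·(t·v + w)].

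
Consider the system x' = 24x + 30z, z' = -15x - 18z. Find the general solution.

Coefficient matrix A = [[24, 30], [-15, -18]].
Characteristic polynomial det(A - λI) = λ^2 - 6λ + 18 = 0.
Eigenvalues λ = 3 ± 3i (complex conjugate pair).
For λ=3+3i: an eigenvector is (1,-1) - i(-3,2) = (1 + 3i, -1 - 2i).
A real fundamental pair from Re and Im of e^((3+3i)t)v: X_1 = e^(3t)(cos(3t)·(1,-1) + sin(3t)·(-3,2)), X_2 = e^(3t)(sin(3t)·(1,-1) - cos(3t)·(-3,2)).
General solution: K_1X_1 + K_2X_2.

x(t) = -3K_1e^(3t)sin(3t) + K_1e^(3t)cos(3t) + K_2e^(3t)sin(3t) + 3K_2e^(3t)cos(3t), z(t) = 2K_1e^(3t)sin(3t) - K_1e^(3t)cos(3t) - K_2e^(3t)sin(3t) - 2K_2e^(3t)cos(3t)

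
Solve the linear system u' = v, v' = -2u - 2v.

Coefficient matrix A = [[0, 1], [-2, -2]].
Characteristic polynomial det(A - λI) = λ^2 + 2λ + 2 = 0.
Eigenvalues λ = -1 ± i (complex conjugate pair).
For λ=-1+i: an eigenvector is (0,1) - i(1,-1) = (0 - i, 1 + i).
A real fundamental pair from Re and Im of e^((-1+i)t)v: X_1 = e^(-t)(cos(t)·(0,1) + sin(t)·(1,-1)), X_2 = e^(-t)(sin(t)·(0,1) - cos(t)·(1,-1)).
General solution: c_1X_1 + c_2X_2.

u(t) = c_1e^(-t)sin(t) - c_2e^(-t)cos(t), v(t) = -c_1e^(-t)sin(t) + c_1e^(-t)cos(t) + c_2e^(-t)sin(t) + c_2e^(-t)cos(t)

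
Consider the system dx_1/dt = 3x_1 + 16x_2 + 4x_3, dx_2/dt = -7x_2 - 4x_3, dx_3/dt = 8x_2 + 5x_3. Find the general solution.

Coefficient matrix A = [[3, 16, 4], [0, -7, -4], [0, 8, 5]].
det(A - λI) = 0 gives eigenvalues λ = -3, 3, 1.
For λ=-3: eigenvector (-2,1,-1).
For λ=3: eigenvector (1,0,0).
For λ=1: eigenvector (4,-1,2).
General solution: C_1e^(-3t)(-2,1,-1) + C_2e^(3t)(1,0,0) + C_3e^(t)(4,-1,2).

x_1(t) = -2C_1e^(-3t) + C_2e^(3t) + 4C_3e^(t), x_2(t) = C_1e^(-3t) - C_3e^(t), x_3(t) = -C_1e^(-3t) + 2C_3e^(t)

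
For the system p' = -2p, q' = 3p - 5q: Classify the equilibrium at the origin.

stable node

A = [[-2,0],[3,-5]]; det(A-λI) = λ^2 + 7λ + 10.
λ = -2, -5: both negative.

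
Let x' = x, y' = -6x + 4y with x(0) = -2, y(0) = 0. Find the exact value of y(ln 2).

56

A = [[1,0],[-6,4]]; eigenvalues λ = 1, 4.
Eigenvectors: (-1,-2) for λ=1, (0,1) for λ=4.
From the initial condition, c_1 = 2, c_2 = 4.
y(ln 2) = (2)(2^1)(-2) + (4)(2^4)(1) = 56.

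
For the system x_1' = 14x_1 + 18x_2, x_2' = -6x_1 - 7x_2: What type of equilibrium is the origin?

unstable node

A = [[14,18],[-6,-7]]; det(A-λI) = λ^2 - 7λ + 10.
λ = 5, 2: both positive.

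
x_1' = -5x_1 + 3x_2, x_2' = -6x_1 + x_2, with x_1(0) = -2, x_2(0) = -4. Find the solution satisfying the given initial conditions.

Coefficient matrix A = [[-5, 3], [-6, 1]].
Characteristic polynomial det(A - λI) = λ^2 + 4λ + 13 = 0.
Eigenvalues λ = -2 ± 3i (complex conjugate pair).
For λ=-2+3i: an eigenvector is (1,1) - i(0,-1) = (1, 1 + i).
A real fundamental pair from Re and Im of e^((-2+3i)t)v: X_1 = e^(-2t)(cos(3t)·(1,1) + sin(3t)·(0,-1)), X_2 = e^(-2t)(sin(3t)·(1,1) - cos(3t)·(0,-1)).
General solution: C_1X_1 + C_2X_2.
Applying x_1(0)=-2, x_2(0)=-4 gives C_1=-2, C_2=-2.

x_1(t) = -2e^(-2t)sin(3t) - 2e^(-2t)cos(3t), x_2(t) = -4e^(-2t)cos(3t)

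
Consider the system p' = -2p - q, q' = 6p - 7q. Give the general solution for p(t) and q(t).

p(t) = -c_1e^(-5t) - c_2e^(-4t), q(t) = -3c_1e^(-5t) - 2c_2e^(-4t)

Coefficient matrix A = [[-2, -1], [6, -7]].
Characteristic polynomial det(A - λI) = λ^2 + 9λ + 20 = 0.
Eigenvalues λ = -5, -4.
For λ=-5: (A-λI) row 1 is [3, -1], so an eigenvector is (-1, -3).
For λ=-4: (A-λI) row 1 is [2, -1], so an eigenvector is (-1, -2).
General solution: c_1e^(-5t)(-1,-3) + c_2e^(-4t)(-1,-2).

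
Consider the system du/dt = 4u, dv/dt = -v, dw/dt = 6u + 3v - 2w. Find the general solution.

Coefficient matrix A = [[4, 0, 0], [0, -1, 0], [6, 3, -2]].
det(A - λI) = 0 gives eigenvalues λ = -2, -1, 4.
For λ=-2: eigenvector (0,0,1).
For λ=-1: eigenvector (0,1,3).
For λ=4: eigenvector (1,0,1).
General solution: c_1e^(-2t)(0,0,1) + c_2e^(-t)(0,1,3) + c_3e^(4t)(1,0,1).

u(t) = c_3e^(4t), v(t) = c_2e^(-t), w(t) = c_1e^(-2t) + 3c_2e^(-t) + c_3e^(4t)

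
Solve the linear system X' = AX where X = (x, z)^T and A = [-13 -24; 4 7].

Coefficient matrix A = [[-13, -24], [4, 7]].
Characteristic polynomial det(A - λI) = λ^2 + 6λ + 5 = 0.
Eigenvalues λ = -1, -5.
For λ=-1: (A-λI) row 1 is [-12, -24], so an eigenvector is (-2, 1).
For λ=-5: (A-λI) row 1 is [-8, -24], so an eigenvector is (3, -1).
General solution: C_1e^(-t)(-2,1) + C_2e^(-5t)(3,-1).

x(t) = -2C_1e^(-t) + 3C_2e^(-5t), z(t) = C_1e^(-t) - C_2e^(-5t)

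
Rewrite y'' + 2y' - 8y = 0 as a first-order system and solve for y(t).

Let x_1 = y, x_2 = y'. Then x_1' = x_2 and x_2' = 8x_1 - 2x_2.
A = [[0,1],[8,-2]]; det(A-λI) = λ^2 + 2λ - 8.
Eigenvalues λ = 2, -4 with eigenvectors (1,2), (1,-4).

y(t) = C_1e^(2t) + C_2e^(-4t)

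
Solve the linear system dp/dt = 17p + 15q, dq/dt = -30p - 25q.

Coefficient matrix A = [[17, 15], [-30, -25]].
Characteristic polynomial det(A - λI) = λ^2 + 8λ + 25 = 0.
Eigenvalues λ = -4 ± 3i (complex conjugate pair).
For λ=-4+3i: an eigenvector is (1,-1) - i(2,-3) = (1 - 2i, -1 + 3i).
A real fundamental pair from Re and Im of e^((-4+3i)t)v: X_1 = e^(-4t)(cos(3t)·(1,-1) + sin(3t)·(2,-3)), X_2 = e^(-4t)(sin(3t)·(1,-1) - cos(3t)·(2,-3)).
General solution: C_1X_1 + C_2X_2.

p(t) = 2C_1e^(-4t)sin(3t) + C_1e^(-4t)cos(3t) + C_2e^(-4t)sin(3t) - 2C_2e^(-4t)cos(3t), q(t) = -3C_1e^(-4t)sin(3t) - C_1e^(-4t)cos(3t) - C_2e^(-4t)sin(3t) + 3C_2e^(-4t)cos(3t)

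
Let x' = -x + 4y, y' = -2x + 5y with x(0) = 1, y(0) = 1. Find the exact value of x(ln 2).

A = [[-1,4],[-2,5]]; eigenvalues λ = 3, 1.
Eigenvectors: (1,1) for λ=3, (2,1) for λ=1.
From the initial condition, c_1 = 1, c_2 = 0.
x(ln 2) = (1)(2^3)(1) + (0)(2^1)(2) = 8.

8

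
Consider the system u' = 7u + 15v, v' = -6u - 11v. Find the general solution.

Coefficient matrix A = [[7, 15], [-6, -11]].
Characteristic polynomial det(A - λI) = λ^2 + 4λ + 13 = 0.
Eigenvalues λ = -2 ± 3i (complex conjugate pair).
For λ=-2+3i: an eigenvector is (1,-1) - i(-2,1) = (1 + 2i, -1 - i).
A real fundamental pair from Re and Im of e^((-2+3i)t)v: X_1 = e^(-2t)(cos(3t)·(1,-1) + sin(3t)·(-2,1)), X_2 = e^(-2t)(sin(3t)·(1,-1) - cos(3t)·(-2,1)).
General solution: K_1X_1 + K_2X_2.

u(t) = -2K_1e^(-2t)sin(3t) + K_1e^(-2t)cos(3t) + K_2e^(-2t)sin(3t) + 2K_2e^(-2t)cos(3t), v(t) = K_1e^(-2t)sin(3t) - K_1e^(-2t)cos(3t) - K_2e^(-2t)sin(3t) - K_2e^(-2t)cos(3t)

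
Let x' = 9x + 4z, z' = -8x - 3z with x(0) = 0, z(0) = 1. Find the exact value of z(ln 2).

A = [[9,4],[-8,-3]]; eigenvalues λ = 1, 5.
Eigenvectors: (-1,2) for λ=1, (-1,1) for λ=5.
From the initial condition, c_1 = 1, c_2 = -1.
z(ln 2) = (1)(2^1)(2) + (-1)(2^5)(1) = -28.

-28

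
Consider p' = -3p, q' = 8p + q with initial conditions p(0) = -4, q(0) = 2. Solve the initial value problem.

p(t) = -4e^(-3t), q(t) = -6e^(t) + 8e^(-3t)

Coefficient matrix A = [[-3, 0], [8, 1]].
Characteristic polynomial det(A - λI) = λ^2 + 2λ - 3 = 0.
Eigenvalues λ = -3, 1.
For λ=-3: (A-λI) row 2 is [8, 4], so an eigenvector is (-1, 2).
For λ=1: (A-λI) row 1 is [-4, 0], so an eigenvector is (0, 1).
General solution: c_1e^(-3t)(-1,2) + c_2e^(t)(0,1).
Applying p(0)=-4, q(0)=2 gives c_1=4, c_2=-6.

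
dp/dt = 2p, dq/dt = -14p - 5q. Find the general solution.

p(t) = c_1e^(2t), q(t) = -2c_1e^(2t) - c_2e^(-5t)

Coefficient matrix A = [[2, 0], [-14, -5]].
Characteristic polynomial det(A - λI) = λ^2 + 3λ - 10 = 0.
Eigenvalues λ = 2, -5.
For λ=2: (A-λI) row 2 is [-14, -7], so an eigenvector is (1, -2).
For λ=-5: (A-λI) row 1 is [7, 0], so an eigenvector is (0, -1).
General solution: c_1e^(2t)(1,-2) + c_2e^(-5t)(0,-1).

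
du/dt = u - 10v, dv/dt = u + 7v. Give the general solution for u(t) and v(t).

Coefficient matrix A = [[1, -10], [1, 7]].
Characteristic polynomial det(A - λI) = λ^2 - 8λ + 17 = 0.
Eigenvalues λ = 4 ± i (complex conjugate pair).
For λ=4+i: an eigenvector is (1,0) - i(-3,1) = (1 + 3i, 0 - i).
A real fundamental pair from Re and Im of e^((4+i)t)v: X_1 = e^(4t)(cos(t)·(1,0) + sin(t)·(-3,1)), X_2 = e^(4t)(sin(t)·(1,0) - cos(t)·(-3,1)).
General solution: C_1X_1 + C_2X_2.

u(t) = -3C_1e^(4t)sin(t) + C_1e^(4t)cos(t) + C_2e^(4t)sin(t) + 3C_2e^(4t)cos(t), v(t) = C_1e^(4t)sin(t) - C_2e^(4t)cos(t)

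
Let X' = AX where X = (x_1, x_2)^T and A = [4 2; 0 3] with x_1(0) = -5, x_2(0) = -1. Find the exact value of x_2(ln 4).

A = [[4,2],[0,3]]; eigenvalues λ = 3, 4.
Eigenvectors: (2,-1) for λ=3, (1,0) for λ=4.
From the initial condition, c_1 = 1, c_2 = -7.
x_2(ln 4) = (1)(4^3)(-1) + (-7)(4^4)(0) = -64.

-64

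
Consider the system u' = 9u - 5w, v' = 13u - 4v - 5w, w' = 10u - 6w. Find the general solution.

u(t) = C_2e^(4t) + C_3e^(-t), v(t) = C_1e^(-4t) + C_2e^(4t) + C_3e^(-t), w(t) = C_2e^(4t) + 2C_3e^(-t)

Coefficient matrix A = [[9, 0, -5], [13, -4, -5], [10, 0, -6]].
det(A - λI) = 0 gives eigenvalues λ = -4, 4, -1.
For λ=-4: eigenvector (0,1,0).
For λ=4: eigenvector (1,1,1).
For λ=-1: eigenvector (1,1,2).
General solution: C_1e^(-4t)(0,1,0) + C_2e^(4t)(1,1,1) + C_3e^(-t)(1,1,2).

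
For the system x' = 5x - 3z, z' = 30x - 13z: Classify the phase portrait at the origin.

stable spiral

A = [[5,-3],[30,-13]]; det(A-λI) = λ^2 + 8λ + 25.
λ = -4 ± 3i: negative real part.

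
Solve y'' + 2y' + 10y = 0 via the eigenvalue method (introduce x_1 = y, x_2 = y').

y(t) = C_1e^(-t)cos(3t) + C_2e^(-t)sin(3t)

Let x_1 = y, x_2 = y'. Then x_1' = x_2 and x_2' = -10x_1 - 2x_2.
A = [[0,1],[-10,-2]]; det(A-λI) = λ^2 + 2λ + 10.
Eigenvalues λ = -1 ± 3i.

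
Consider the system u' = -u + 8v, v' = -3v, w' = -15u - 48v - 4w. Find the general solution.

Coefficient matrix A = [[-1, 8, 0], [0, -3, 0], [-15, -48, -4]].
det(A - λI) = 0 gives eigenvalues λ = -1, -3, -4.
For λ=-1: eigenvector (1,0,-5).
For λ=-3: eigenvector (-4,1,12).
For λ=-4: eigenvector (0,0,1).
General solution: K_1e^(-t)(1,0,-5) + K_2e^(-3t)(-4,1,12) + K_3e^(-4t)(0,0,1).

u(t) = K_1e^(-t) - 4K_2e^(-3t), v(t) = K_2e^(-3t), w(t) = -5K_1e^(-t) + 12K_2e^(-3t) + K_3e^(-4t)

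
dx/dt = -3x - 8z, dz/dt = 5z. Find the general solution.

x(t) = -C_1e^(5t) + C_2e^(-3t), z(t) = C_1e^(5t)

Coefficient matrix A = [[-3, -8], [0, 5]].
Characteristic polynomial det(A - λI) = λ^2 - 2λ - 15 = 0.
Eigenvalues λ = 5, -3.
For λ=5: (A-λI) row 1 is [-8, -8], so an eigenvector is (-1, 1).
For λ=-3: (A-λI) row 1 is [0, -8], so an eigenvector is (1, 0).
General solution: C_1e^(5t)(-1,1) + C_2e^(-3t)(1,0).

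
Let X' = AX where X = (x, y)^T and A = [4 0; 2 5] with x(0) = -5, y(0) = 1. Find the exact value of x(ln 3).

-405

A = [[4,0],[2,5]]; eigenvalues λ = 4, 5.
Eigenvectors: (-1,2) for λ=4, (0,-1) for λ=5.
From the initial condition, c_1 = 5, c_2 = 9.
x(ln 3) = (5)(3^4)(-1) + (9)(3^5)(0) = -405.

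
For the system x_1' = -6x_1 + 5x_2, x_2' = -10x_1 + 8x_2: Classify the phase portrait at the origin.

unstable spiral

A = [[-6,5],[-10,8]]; det(A-λI) = λ^2 - 2λ + 2.
λ = 1 ± i: positive real part.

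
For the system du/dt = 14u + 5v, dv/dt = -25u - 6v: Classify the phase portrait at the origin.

unstable spiral

A = [[14,5],[-25,-6]]; det(A-λI) = λ^2 - 8λ + 41.
λ = 4 ± 5i: positive real part.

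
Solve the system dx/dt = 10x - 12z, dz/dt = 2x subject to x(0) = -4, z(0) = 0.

Coefficient matrix A = [[10, -12], [2, 0]].
Characteristic polynomial det(A - λI) = λ^2 - 10λ + 24 = 0.
Eigenvalues λ = 6, 4.
For λ=6: (A-λI) row 1 is [4, -12], so an eigenvector is (-3, -1).
For λ=4: (A-λI) row 1 is [6, -12], so an eigenvector is (-2, -1).
General solution: c_1e^(6t)(-3,-1) + c_2e^(4t)(-2,-1).
Applying x(0)=-4, z(0)=0 gives c_1=4, c_2=-4.

x(t) = -12e^(6t) + 8e^(4t), z(t) = -4e^(6t) + 4e^(4t)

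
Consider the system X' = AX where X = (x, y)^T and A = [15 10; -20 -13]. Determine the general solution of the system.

Coefficient matrix A = [[15, 10], [-20, -13]].
Characteristic polynomial det(A - λI) = λ^2 - 2λ + 5 = 0.
Eigenvalues λ = 1 ± 2i (complex conjugate pair).
For λ=1+2i: an eigenvector is (-2,3) - i(1,-1) = (-2 - i, 3 + i).
A real fundamental pair from Re and Im of e^((1+2i)t)v: X_1 = e^(t)(cos(2t)·(-2,3) + sin(2t)·(1,-1)), X_2 = e^(t)(sin(2t)·(-2,3) - cos(2t)·(1,-1)).
General solution: K_1X_1 + K_2X_2.

x(t) = K_1e^(t)sin(2t) - 2K_1e^(t)cos(2t) - 2K_2e^(t)sin(2t) - K_2e^(t)cos(2t), y(t) = -K_1e^(t)sin(2t) + 3K_1e^(t)cos(2t) + 3K_2e^(t)sin(2t) + K_2e^(t)cos(2t)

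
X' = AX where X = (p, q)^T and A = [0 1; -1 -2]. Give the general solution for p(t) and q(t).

p(t) = -C_1e^(-t) - C_2te^(-t) - 3C_2e^(-t), q(t) = C_1e^(-t) + C_2te^(-t) + 2C_2e^(-t)

Coefficient matrix A = [[0, 1], [-1, -2]].
Characteristic polynomial det(A - λI) = λ^2 + 2λ + 1 = 0.
Single eigenvalue λ = -1 with algebraic multiplicity 2.
Eigenvector v = (-1,1); generalized eigenvector w with (A-λI)w=v is (-3,2).
General solution: e^(-t)[C_1·v + C_2·(t·v + w)].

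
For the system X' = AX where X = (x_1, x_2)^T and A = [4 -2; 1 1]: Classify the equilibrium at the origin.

unstable node

A = [[4,-2],[1,1]]; det(A-λI) = λ^2 - 5λ + 6.
λ = 3, 2: both positive.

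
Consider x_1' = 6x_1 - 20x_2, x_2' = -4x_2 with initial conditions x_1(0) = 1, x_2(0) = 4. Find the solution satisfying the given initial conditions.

x_1(t) = -7e^(6t) + 8e^(-4t), x_2(t) = 4e^(-4t)

Coefficient matrix A = [[6, -20], [0, -4]].
Characteristic polynomial det(A - λI) = λ^2 - 2λ - 24 = 0.
Eigenvalues λ = 6, -4.
For λ=6: (A-λI) row 1 is [0, -20], so an eigenvector is (1, 0).
For λ=-4: (A-λI) row 1 is [10, -20], so an eigenvector is (2, 1).
General solution: K_1e^(6t)(1,0) + K_2e^(-4t)(2,1).
Applying x_1(0)=1, x_2(0)=4 gives K_1=-7, K_2=4.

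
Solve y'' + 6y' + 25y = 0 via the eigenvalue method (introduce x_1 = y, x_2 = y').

Let x_1 = y, x_2 = y'. Then x_1' = x_2 and x_2' = -25x_1 - 6x_2.
A = [[0,1],[-25,-6]]; det(A-λI) = λ^2 + 6λ + 25.
Eigenvalues λ = -3 ± 4i.

y(t) = c_1e^(-3t)cos(4t) + c_2e^(-3t)sin(4t)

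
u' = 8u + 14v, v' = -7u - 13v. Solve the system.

u(t) = c_1e^(-6t) - 2c_2e^(t), v(t) = -c_1e^(-6t) + c_2e^(t)

Coefficient matrix A = [[8, 14], [-7, -13]].
Characteristic polynomial det(A - λI) = λ^2 + 5λ - 6 = 0.
Eigenvalues λ = -6, 1.
For λ=-6: (A-λI) row 1 is [14, 14], so an eigenvector is (1, -1).
For λ=1: (A-λI) row 1 is [7, 14], so an eigenvector is (-2, 1).
General solution: c_1e^(-6t)(1,-1) + c_2e^(t)(-2,1).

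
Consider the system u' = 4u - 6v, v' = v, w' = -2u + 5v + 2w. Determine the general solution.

u(t) = c_1e^(4t) + 2c_2e^(t), v(t) = c_2e^(t), w(t) = -c_1e^(4t) - c_2e^(t) + c_3e^(2t)

Coefficient matrix A = [[4, -6, 0], [0, 1, 0], [-2, 5, 2]].
det(A - λI) = 0 gives eigenvalues λ = 4, 1, 2.
For λ=4: eigenvector (1,0,-1).
For λ=1: eigenvector (2,1,-1).
For λ=2: eigenvector (0,0,1).
General solution: c_1e^(4t)(1,0,-1) + c_2e^(t)(2,1,-1) + c_3e^(2t)(0,0,1).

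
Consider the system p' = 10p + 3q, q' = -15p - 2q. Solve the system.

Coefficient matrix A = [[10, 3], [-15, -2]].
Characteristic polynomial det(A - λI) = λ^2 - 8λ + 25 = 0.
Eigenvalues λ = 4 ± 3i (complex conjugate pair).
For λ=4+3i: an eigenvector is (-1,2) - i(0,1) = (-1, 2 - i).
A real fundamental pair from Re and Im of e^((4+3i)t)v: X_1 = e^(4t)(cos(3t)·(-1,2) + sin(3t)·(0,1)), X_2 = e^(4t)(sin(3t)·(-1,2) - cos(3t)·(0,1)).
General solution: c_1X_1 + c_2X_2.

p(t) = -c_1e^(4t)cos(3t) - c_2e^(4t)sin(3t), q(t) = c_1e^(4t)sin(3t) + 2c_1e^(4t)cos(3t) + 2c_2e^(4t)sin(3t) - c_2e^(4t)cos(3t)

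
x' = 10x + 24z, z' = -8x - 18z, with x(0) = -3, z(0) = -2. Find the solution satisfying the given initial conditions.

x(t) = -24e^(-2t) + 21e^(-6t), z(t) = 12e^(-2t) - 14e^(-6t)

Coefficient matrix A = [[10, 24], [-8, -18]].
Characteristic polynomial det(A - λI) = λ^2 + 8λ + 12 = 0.
Eigenvalues λ = -6, -2.
For λ=-6: (A-λI) row 1 is [16, 24], so an eigenvector is (-3, 2).
For λ=-2: (A-λI) row 1 is [12, 24], so an eigenvector is (-2, 1).
General solution: C_1e^(-6t)(-3,2) + C_2e^(-2t)(-2,1).
Applying x(0)=-3, z(0)=-2 gives C_1=-7, C_2=12.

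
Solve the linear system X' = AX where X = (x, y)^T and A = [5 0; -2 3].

Coefficient matrix A = [[5, 0], [-2, 3]].
Characteristic polynomial det(A - λI) = λ^2 - 8λ + 15 = 0.
Eigenvalues λ = 3, 5.
For λ=3: (A-λI) row 1 is [2, 0], so an eigenvector is (0, 1).
For λ=5: (A-λI) row 2 is [-2, -2], so an eigenvector is (-1, 1).
General solution: K_1e^(3t)(0,1) + K_2e^(5t)(-1,1).

x(t) = -K_2e^(5t), y(t) = K_1e^(3t) + K_2e^(5t)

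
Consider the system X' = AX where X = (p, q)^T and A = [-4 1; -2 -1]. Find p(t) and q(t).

Coefficient matrix A = [[-4, 1], [-2, -1]].
Characteristic polynomial det(A - λI) = λ^2 + 5λ + 6 = 0.
Eigenvalues λ = -2, -3.
For λ=-2: (A-λI) row 1 is [-2, 1], so an eigenvector is (1, 2).
For λ=-3: (A-λI) row 1 is [-1, 1], so an eigenvector is (1, 1).
General solution: K_1e^(-2t)(1,2) + K_2e^(-3t)(1,1).

p(t) = K_1e^(-2t) + K_2e^(-3t), q(t) = 2K_1e^(-2t) + K_2e^(-3t)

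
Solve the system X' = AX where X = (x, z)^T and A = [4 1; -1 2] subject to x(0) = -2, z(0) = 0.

x(t) = -2te^(3t) - 2e^(3t), z(t) = 2te^(3t)

Coefficient matrix A = [[4, 1], [-1, 2]].
Characteristic polynomial det(A - λI) = λ^2 - 6λ + 9 = 0.
Single eigenvalue λ = 3 with algebraic multiplicity 2.
Eigenvector v = (1,-1); generalized eigenvector w with (A-λI)w=v is (3,-2).
General solution: e^(3t)[c_1·v + c_2·(t·v + w)].
Applying x(0)=-2, z(0)=0 gives c_1=4, c_2=-2.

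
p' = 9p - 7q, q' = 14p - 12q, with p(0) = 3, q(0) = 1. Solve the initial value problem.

Coefficient matrix A = [[9, -7], [14, -12]].
Characteristic polynomial det(A - λI) = λ^2 + 3λ - 10 = 0.
Eigenvalues λ = 2, -5.
For λ=2: (A-λI) row 1 is [7, -7], so an eigenvector is (-1, -1).
For λ=-5: (A-λI) row 1 is [14, -7], so an eigenvector is (1, 2).
General solution: K_1e^(2t)(-1,-1) + K_2e^(-5t)(1,2).
Applying p(0)=3, q(0)=1 gives K_1=-5, K_2=-2.

p(t) = 5e^(2t) - 2e^(-5t), q(t) = 5e^(2t) - 4e^(-5t)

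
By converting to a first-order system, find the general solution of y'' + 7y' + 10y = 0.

y(t) = c_1e^(-2t) + c_2e^(-5t)

Let x_1 = y, x_2 = y'. Then x_1' = x_2 and x_2' = -10x_1 - 7x_2.
A = [[0,1],[-10,-7]]; det(A-λI) = λ^2 + 7λ + 10.
Eigenvalues λ = -2, -5 with eigenvectors (1,-2), (1,-5).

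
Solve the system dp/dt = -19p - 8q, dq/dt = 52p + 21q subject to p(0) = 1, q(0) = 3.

p(t) = -11e^(t)sin(4t) + e^(t)cos(4t), q(t) = 28e^(t)sin(4t) + 3e^(t)cos(4t)

Coefficient matrix A = [[-19, -8], [52, 21]].
Characteristic polynomial det(A - λI) = λ^2 - 2λ + 17 = 0.
Eigenvalues λ = 1 ± 4i (complex conjugate pair).
For λ=1+4i: an eigenvector is (1,-3) - i(1,-2) = (1 - i, -3 + 2i).
A real fundamental pair from Re and Im of e^((1+4i)t)v: X_1 = e^(t)(cos(4t)·(1,-3) + sin(4t)·(1,-2)), X_2 = e^(t)(sin(4t)·(1,-3) - cos(4t)·(1,-2)).
General solution: C_1X_1 + C_2X_2.
Applying p(0)=1, q(0)=3 gives C_1=-5, C_2=-6.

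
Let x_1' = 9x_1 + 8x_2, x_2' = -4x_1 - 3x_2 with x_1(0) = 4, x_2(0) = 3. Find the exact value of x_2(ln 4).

A = [[9,8],[-4,-3]]; eigenvalues λ = 1, 5.
Eigenvectors: (1,-1) for λ=1, (2,-1) for λ=5.
From the initial condition, c_1 = -10, c_2 = 7.
x_2(ln 4) = (-10)(4^1)(-1) + (7)(4^5)(-1) = -7128.

-7128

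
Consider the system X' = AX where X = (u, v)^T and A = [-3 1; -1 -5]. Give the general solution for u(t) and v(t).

u(t) = C_1e^(-4t) + C_2te^(-4t) + 2C_2e^(-4t), v(t) = -C_1e^(-4t) - C_2te^(-4t) - C_2e^(-4t)

Coefficient matrix A = [[-3, 1], [-1, -5]].
Characteristic polynomial det(A - λI) = λ^2 + 8λ + 16 = 0.
Single eigenvalue λ = -4 with algebraic multiplicity 2.
Eigenvector v = (1,-1); generalized eigenvector w with (A-λI)w=v is (2,-1).
General solution: e^(-4t)[C_1·v + C_2·(t·v + w)].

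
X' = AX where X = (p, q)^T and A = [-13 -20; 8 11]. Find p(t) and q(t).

p(t) = -2c_1e^(-t)sin(4t) - c_1e^(-t)cos(4t) - c_2e^(-t)sin(4t) + 2c_2e^(-t)cos(4t), q(t) = c_1e^(-t)sin(4t) + c_1e^(-t)cos(4t) + c_2e^(-t)sin(4t) - c_2e^(-t)cos(4t)

Coefficient matrix A = [[-13, -20], [8, 11]].
Characteristic polynomial det(A - λI) = λ^2 + 2λ + 17 = 0.
Eigenvalues λ = -1 ± 4i (complex conjugate pair).
For λ=-1+4i: an eigenvector is (-1,1) - i(-2,1) = (-1 + 2i, 1 - i).
A real fundamental pair from Re and Im of e^((-1+4i)t)v: X_1 = e^(-t)(cos(4t)·(-1,1) + sin(4t)·(-2,1)), X_2 = e^(-t)(sin(4t)·(-1,1) - cos(4t)·(-2,1)).
General solution: c_1X_1 + c_2X_2.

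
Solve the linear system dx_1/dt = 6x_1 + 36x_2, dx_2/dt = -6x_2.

x_1(t) = -3K_1e^(-6t) + K_2e^(6t), x_2(t) = K_1e^(-6t)

Coefficient matrix A = [[6, 36], [0, -6]].
Characteristic polynomial det(A - λI) = λ^2 - 36 = 0.
Eigenvalues λ = -6, 6.
For λ=-6: (A-λI) row 1 is [12, 36], so an eigenvector is (-3, 1).
For λ=6: (A-λI) row 1 is [0, 36], so an eigenvector is (1, 0).
General solution: K_1e^(-6t)(-3,1) + K_2e^(6t)(1,0).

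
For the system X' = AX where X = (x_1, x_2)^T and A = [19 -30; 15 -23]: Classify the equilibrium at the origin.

A = [[19,-30],[15,-23]]; det(A-λI) = λ^2 + 4λ + 13.
λ = -2 ± 3i: negative real part.

stable spiral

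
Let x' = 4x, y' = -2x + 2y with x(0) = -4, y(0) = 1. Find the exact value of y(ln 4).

976

A = [[4,0],[-2,2]]; eigenvalues λ = 2, 4.
Eigenvectors: (0,-1) for λ=2, (-1,1) for λ=4.
From the initial condition, c_1 = 3, c_2 = 4.
y(ln 4) = (3)(4^2)(-1) + (4)(4^4)(1) = 976.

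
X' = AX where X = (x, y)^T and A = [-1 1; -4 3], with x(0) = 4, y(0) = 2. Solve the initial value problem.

Coefficient matrix A = [[-1, 1], [-4, 3]].
Characteristic polynomial det(A - λI) = λ^2 - 2λ + 1 = 0.
Single eigenvalue λ = 1 with algebraic multiplicity 2.
Eigenvector v = (-1,-2); generalized eigenvector w with (A-λI)w=v is (0,-1).
General solution: e^(t)[C_1·v + C_2·(t·v + w)].
Applying x(0)=4, y(0)=2 gives C_1=-4, C_2=6.

x(t) = -6te^(t) + 4e^(t), y(t) = -12te^(t) + 2e^(t)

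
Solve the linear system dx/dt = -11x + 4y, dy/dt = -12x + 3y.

x(t) = 2K_1e^(-5t) + K_2e^(-3t), y(t) = 3K_1e^(-5t) + 2K_2e^(-3t)

Coefficient matrix A = [[-11, 4], [-12, 3]].
Characteristic polynomial det(A - λI) = λ^2 + 8λ + 15 = 0.
Eigenvalues λ = -5, -3.
For λ=-5: (A-λI) row 1 is [-6, 4], so an eigenvector is (2, 3).
For λ=-3: (A-λI) row 1 is [-8, 4], so an eigenvector is (1, 2).
General solution: K_1e^(-5t)(2,3) + K_2e^(-3t)(1,2).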